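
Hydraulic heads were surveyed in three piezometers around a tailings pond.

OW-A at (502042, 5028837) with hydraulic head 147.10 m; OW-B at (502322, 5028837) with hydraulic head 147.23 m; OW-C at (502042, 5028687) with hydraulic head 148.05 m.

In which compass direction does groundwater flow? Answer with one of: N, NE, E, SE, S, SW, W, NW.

∂h/∂x = (147.23 − 147.10) / (502322 − 502042) = +0.0004643
∂h/∂y = (148.05 − 147.10) / (5028687 − 5028837) = -0.006333
Flow = −∇h = (-0.0004643 east, +0.006333 north), which points north.

N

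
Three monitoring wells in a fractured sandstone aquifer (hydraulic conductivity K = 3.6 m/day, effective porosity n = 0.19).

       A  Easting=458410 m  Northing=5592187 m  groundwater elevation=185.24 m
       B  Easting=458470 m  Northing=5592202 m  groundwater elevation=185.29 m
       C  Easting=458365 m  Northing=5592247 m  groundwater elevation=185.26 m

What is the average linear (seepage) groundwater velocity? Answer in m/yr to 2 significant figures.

7.1 m/yr

With h = a·x + b·y + c and A as origin, the differences give:
  60·a + 15·b = +0.05
  (-45)·a + 60·b = +0.02
Eliminate b (×60 and ×15, subtract): 4275·a = 2.700 → a = ∂h/∂x = +0.0006316
Back-substitute: b = ∂h/∂y = +0.0008070.
|∇h| = √(0.0006316² + 0.0008070²) = 0.001025
Seepage velocity v = K·i/n = 3.6 × 0.001025 / 0.19 = 0.01942 m/day = 7.093 m/yr.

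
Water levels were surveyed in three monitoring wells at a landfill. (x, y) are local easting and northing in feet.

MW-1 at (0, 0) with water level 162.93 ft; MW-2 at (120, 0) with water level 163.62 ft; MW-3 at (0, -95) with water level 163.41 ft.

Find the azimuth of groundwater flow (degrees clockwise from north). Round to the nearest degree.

∂h/∂x = (163.62 − 162.93) / (120 − 0) = +0.005750
∂h/∂y = (163.41 − 162.93) / (-95 − 0) = -0.005053
Flow direction (−∇h) has components (-0.005750 E, +0.005053 N).
Azimuth = atan2(E, N) = atan2(-0.005750, +0.005053) = 311.3° ≈ 311°.

311°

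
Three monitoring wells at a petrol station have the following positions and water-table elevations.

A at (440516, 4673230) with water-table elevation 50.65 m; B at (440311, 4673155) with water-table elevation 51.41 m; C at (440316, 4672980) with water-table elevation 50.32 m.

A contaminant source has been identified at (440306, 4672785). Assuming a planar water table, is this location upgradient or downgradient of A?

Differences from A: to B (Δx, Δy, Δh) = (-205, -75, +0.76); to C = (-200, -250, -0.33).
Solve a·Δx + b·Δy = Δh: det = (-205)·(-250) − (-200)·(-75) = 36250.
∂h/∂x = [(+0.76)·(-250) − (-0.33)·(-75)] / 36250 = -0.005924
∂h/∂y = [(-205)·(-0.33) − (-200)·(+0.76)] / 36250 = +0.006059
Head at (440306, 4672785) = 50.65 + (-0.005924)·(-210) + (+0.006059)·(-445) = 49.20 m.
That is lower than the 50.65 m at A, so the point is downgradient.

downgradient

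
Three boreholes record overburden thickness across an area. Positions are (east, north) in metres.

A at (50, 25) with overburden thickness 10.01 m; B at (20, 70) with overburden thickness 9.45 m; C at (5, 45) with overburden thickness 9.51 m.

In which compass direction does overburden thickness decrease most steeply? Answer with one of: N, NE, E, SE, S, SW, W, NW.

With d = a·x + b·y + c and A as origin, the differences give:
  (-30)·a + 45·b = -0.56
  (-45)·a + 20·b = -0.50
Eliminate b (×20 and ×45, subtract): 1425·a = 11.300 → a = ∂d/∂x = +0.007930
Back-substitute: b = ∂d/∂y = -0.007158.
Steepest decrease is along −∇f = (-0.007930 E, +0.007158 N) → northwest.

NW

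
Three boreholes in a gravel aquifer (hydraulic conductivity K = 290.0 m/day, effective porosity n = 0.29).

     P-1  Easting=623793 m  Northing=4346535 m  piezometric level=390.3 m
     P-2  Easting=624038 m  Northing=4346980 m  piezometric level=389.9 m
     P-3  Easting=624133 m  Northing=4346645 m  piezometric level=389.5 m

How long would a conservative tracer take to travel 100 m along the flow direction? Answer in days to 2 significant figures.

Taking P-1 as reference: P-2−P-1 = (245, 445, -0.4); P-3−P-1 = (340, 110, -0.8).
Solve a·Δx + b·Δy = Δh: det = 245·110 − 340·445 = -124350.
∂h/∂x = [(-0.4)·110 − (-0.8)·445] / -124350 = -0.002509
∂h/∂y = [245·(-0.8) − 340·(-0.4)] / -124350 = +0.0004825
|∇h| = √(-0.002509² + 0.0004825²) = 0.002555
Seepage velocity v = K·i/n = 290.0 × 0.002555 / 0.29 = 2.555 m/day.
t = 100 / 2.555 = 39.14 days.

39 days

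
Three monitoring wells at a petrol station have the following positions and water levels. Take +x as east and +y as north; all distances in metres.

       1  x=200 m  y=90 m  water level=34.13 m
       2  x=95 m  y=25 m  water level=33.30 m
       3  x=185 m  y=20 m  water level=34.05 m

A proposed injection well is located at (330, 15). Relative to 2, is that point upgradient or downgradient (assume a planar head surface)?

Differences from 1: to 2 (Δx, Δy, Δh) = (-105, -65, -0.83); to 3 = (-15, -70, -0.08).
Solve a·Δx + b·Δy = Δh: det = (-105)·(-70) − (-15)·(-65) = 6375.
∂h/∂x = [(-0.83)·(-70) − (-0.08)·(-65)] / 6375 = +0.008298
∂h/∂y = [(-105)·(-0.08) − (-15)·(-0.83)] / 6375 = -0.0006353
Head at (330, 15) = 34.13 + (+0.008298)·(130) + (-0.0006353)·(-75) = 35.26 m.
That is higher than the 33.30 m at 2, so the point is upgradient.

upgradient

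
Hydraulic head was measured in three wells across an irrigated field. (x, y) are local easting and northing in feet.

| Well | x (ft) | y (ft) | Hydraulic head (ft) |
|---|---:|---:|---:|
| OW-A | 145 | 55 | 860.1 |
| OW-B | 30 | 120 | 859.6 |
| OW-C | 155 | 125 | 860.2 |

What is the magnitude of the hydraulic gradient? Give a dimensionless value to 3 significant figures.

0.00483

With h = a·x + b·y + c and OW-A as origin, the differences give:
  (-115)·a + 65·b = -0.5
  10·a + 70·b = +0.1
Eliminate b (×70 and ×65, subtract): -8700·a = -41.50 → a = ∂h/∂x = +0.004770
Back-substitute: b = ∂h/∂y = +0.0007471.
|∇h| = √(0.004770² + 0.0007471²) = 0.004828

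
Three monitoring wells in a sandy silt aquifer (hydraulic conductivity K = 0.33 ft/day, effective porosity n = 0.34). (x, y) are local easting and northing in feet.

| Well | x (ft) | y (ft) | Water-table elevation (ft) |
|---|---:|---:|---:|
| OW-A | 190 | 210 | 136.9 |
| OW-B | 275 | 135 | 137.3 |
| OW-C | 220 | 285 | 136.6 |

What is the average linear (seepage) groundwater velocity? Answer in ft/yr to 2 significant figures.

1.6 ft/yr

With h = a·x + b·y + c and OW-A as origin, the differences give:
  85·a + (-75)·b = +0.4
  30·a + 75·b = -0.3
Eliminate b (×75 and ×(-75), subtract): 8625·a = 7.50 → a = ∂h/∂x = +0.0008696
Back-substitute: b = ∂h/∂y = -0.004348.
|∇h| = √(0.0008696² + -0.004348²) = 0.004434
Seepage velocity v = K·i/n = 0.33 × 0.004434 / 0.34 = 0.004304 ft/day = 1.572 ft/yr.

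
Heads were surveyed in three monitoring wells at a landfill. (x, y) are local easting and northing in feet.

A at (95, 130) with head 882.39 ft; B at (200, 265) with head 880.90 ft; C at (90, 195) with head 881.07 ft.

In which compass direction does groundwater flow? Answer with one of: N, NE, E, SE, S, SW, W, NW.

NW

Differences from A: to B (Δx, Δy, Δh) = (105, 135, -1.49); to C = (-5, 65, -1.32).
Determinant of the coordinate differences = 105·65 − (-5)·135 = 7500.
∂h/∂x = [(-1.49)·65 − (-1.32)·135] / 7500 = +0.01085
∂h/∂y = [105·(-1.32) − (-5)·(-1.49)] / 7500 = -0.01947
Flow = −∇h = (-0.01085 east, +0.01947 north), which points northwest.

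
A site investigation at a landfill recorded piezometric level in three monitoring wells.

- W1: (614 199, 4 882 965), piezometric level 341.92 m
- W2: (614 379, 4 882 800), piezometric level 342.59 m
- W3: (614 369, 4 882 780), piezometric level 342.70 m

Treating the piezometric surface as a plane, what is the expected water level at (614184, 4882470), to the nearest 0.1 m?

Taking W1 as reference: W2−W1 = (180, -165, +0.67); W3−W1 = (170, -185, +0.78).
Solve a·Δx + b·Δy = Δh: det = 180·(-185) − 170·(-165) = -5250.
∂h/∂x = [(+0.67)·(-185) − (+0.78)·(-165)] / -5250 = -0.0009048
∂h/∂y = [180·(+0.78) − 170·(+0.67)] / -5250 = -0.005048
h(614184, 4882470) = 341.92 + (-0.0009048)·(-15) + (-0.005048)·(-495) = 341.92 +0.014 +2.499 = 344.432 m.

344.4 m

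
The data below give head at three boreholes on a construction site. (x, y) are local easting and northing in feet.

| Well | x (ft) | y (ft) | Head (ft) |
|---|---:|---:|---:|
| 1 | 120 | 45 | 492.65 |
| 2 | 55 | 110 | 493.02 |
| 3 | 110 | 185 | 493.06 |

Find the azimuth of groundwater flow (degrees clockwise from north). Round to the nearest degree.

132°

With h = a·x + b·y + c and 1 as origin, the differences give:
  (-65)·a + 65·b = +0.37
  (-10)·a + 140·b = +0.41
Eliminate b (×140 and ×65, subtract): -8450·a = 25.150 → a = ∂h/∂x = -0.002976
Back-substitute: b = ∂h/∂y = +0.002716.
Flow direction (−∇h) has components (+0.002976 E, -0.002716 N).
Azimuth = atan2(E, N) = atan2(+0.002976, -0.002716) = 132.4° ≈ 132°.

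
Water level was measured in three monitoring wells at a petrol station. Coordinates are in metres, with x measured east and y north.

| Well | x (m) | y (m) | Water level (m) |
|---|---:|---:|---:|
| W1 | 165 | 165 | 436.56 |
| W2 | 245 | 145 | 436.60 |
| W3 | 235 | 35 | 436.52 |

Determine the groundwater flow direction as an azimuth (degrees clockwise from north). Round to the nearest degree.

Three-point gradient (reference W1): Δ to W2 = (80, -20, +0.04), Δ to W3 = (70, -130, -0.04).
∂h/∂x = +0.0006667, ∂h/∂y = +0.0006667 (det = -9000).
Flow direction (−∇h) has components (-0.0006667 E, -0.0006667 N).
Azimuth = atan2(E, N) = atan2(-0.0006667, -0.0006667) = 225.0° ≈ 225°.

225°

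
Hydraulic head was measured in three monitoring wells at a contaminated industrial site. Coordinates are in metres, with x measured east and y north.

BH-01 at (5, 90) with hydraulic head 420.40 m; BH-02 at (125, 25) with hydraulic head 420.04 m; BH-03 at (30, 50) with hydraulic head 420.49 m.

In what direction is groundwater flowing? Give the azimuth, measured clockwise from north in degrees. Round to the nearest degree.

046°

With h = a·x + b·y + c and BH-01 as origin, the differences give:
  120·a + (-65)·b = -0.36
  25·a + (-40)·b = +0.09
Eliminate b (×(-40) and ×(-65), subtract): -3175·a = 20.250 → a = ∂h/∂x = -0.006378
Back-substitute: b = ∂h/∂y = -0.006236.
Flow direction (−∇h) has components (+0.006378 E, +0.006236 N).
Azimuth = atan2(E, N) = atan2(+0.006378, +0.006236) = 45.6° ≈ 046°.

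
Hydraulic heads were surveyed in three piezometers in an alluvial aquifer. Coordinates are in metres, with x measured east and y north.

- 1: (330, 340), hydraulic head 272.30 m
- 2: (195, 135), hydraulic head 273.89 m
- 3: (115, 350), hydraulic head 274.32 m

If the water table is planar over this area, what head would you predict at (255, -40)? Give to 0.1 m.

273.6 m

Three-point gradient (reference 1): Δ to 2 = (-135, -205, +1.59), Δ to 3 = (-215, 10, +2.02).
∂h/∂x = -0.009466, ∂h/∂y = -0.001522 (det = -45425).
h(255, -40) = 272.30 + (-0.009466)·(-75) + (-0.001522)·(-380) = 272.30 +0.710 +0.578 = 273.588 m.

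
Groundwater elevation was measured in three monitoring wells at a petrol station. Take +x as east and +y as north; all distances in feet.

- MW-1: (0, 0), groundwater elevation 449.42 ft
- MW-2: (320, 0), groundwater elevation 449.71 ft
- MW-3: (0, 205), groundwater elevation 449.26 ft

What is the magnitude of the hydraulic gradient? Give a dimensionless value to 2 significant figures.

0.0012

∂h/∂x = (449.71 − 449.42) / (320 − 0) = +0.0009062
∂h/∂y = (449.26 − 449.42) / (205 − 0) = -0.0007805
|∇h| = √(0.0009062² + -0.0007805²) = 0.001196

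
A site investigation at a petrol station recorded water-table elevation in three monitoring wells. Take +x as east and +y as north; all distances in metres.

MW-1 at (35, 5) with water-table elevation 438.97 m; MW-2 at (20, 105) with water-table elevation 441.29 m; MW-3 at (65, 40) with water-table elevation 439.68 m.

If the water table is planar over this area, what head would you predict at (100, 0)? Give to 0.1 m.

438.7 m

Three-point gradient (reference MW-1): Δ to MW-2 = (-15, 100, +2.32), Δ to MW-3 = (30, 35, +0.71).
∂h/∂x = -0.002894, ∂h/∂y = +0.02277 (det = -3525).
h(100, 0) = 438.97 + (-0.002894)·(65) + (+0.02277)·(-5) = 438.97 -0.188 -0.114 = 438.668 m.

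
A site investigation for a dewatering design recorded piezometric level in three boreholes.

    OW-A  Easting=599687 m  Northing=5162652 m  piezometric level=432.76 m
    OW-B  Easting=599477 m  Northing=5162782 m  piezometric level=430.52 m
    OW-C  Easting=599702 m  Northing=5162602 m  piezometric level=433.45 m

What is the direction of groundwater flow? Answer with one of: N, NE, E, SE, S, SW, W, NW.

With h = a·x + b·y + c and OW-A as origin, the differences give:
  (-210)·a + 130·b = -2.24
  15·a + (-50)·b = +0.69
Eliminate b (×(-50) and ×130, subtract): 8550·a = 22.300 → a = ∂h/∂x = +0.002608
Back-substitute: b = ∂h/∂y = -0.01302.
Flow = −∇h = (-0.002608 east, +0.01302 north), which points north.

N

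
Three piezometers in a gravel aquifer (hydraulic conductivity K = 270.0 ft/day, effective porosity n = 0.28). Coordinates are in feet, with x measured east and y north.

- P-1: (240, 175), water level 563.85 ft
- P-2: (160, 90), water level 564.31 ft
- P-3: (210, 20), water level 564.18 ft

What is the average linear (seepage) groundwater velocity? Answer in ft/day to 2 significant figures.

4.4 ft/day

Three-point gradient (reference P-1): Δ to P-2 = (-80, -85, +0.46), Δ to P-3 = (-30, -155, +0.33).
∂h/∂x = -0.004391, ∂h/∂y = -0.001279 (det = 9850).
|∇h| = √(-0.004391² + -0.001279²) = 0.004573
Seepage velocity v = K·i/n = 270.0 × 0.004573 / 0.28 = 4.41 ft/day.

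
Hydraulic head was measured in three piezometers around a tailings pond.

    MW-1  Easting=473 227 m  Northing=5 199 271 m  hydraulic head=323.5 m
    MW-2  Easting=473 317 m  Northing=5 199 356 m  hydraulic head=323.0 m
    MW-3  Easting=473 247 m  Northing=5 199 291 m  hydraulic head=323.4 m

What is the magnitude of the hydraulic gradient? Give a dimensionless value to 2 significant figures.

Taking MW-1 as reference: MW-2−MW-1 = (90, 85, -0.5); MW-3−MW-1 = (20, 20, -0.1).
Solve a·Δx + b·Δy = Δh: det = 90·20 − 20·85 = 100.
∂h/∂x = [(-0.5)·20 − (-0.1)·85] / 100 = -0.01500
∂h/∂y = [90·(-0.1) − 20·(-0.5)] / 100 = +0.010000
|∇h| = √(-0.01500² + 0.010000²) = 0.01803

0.018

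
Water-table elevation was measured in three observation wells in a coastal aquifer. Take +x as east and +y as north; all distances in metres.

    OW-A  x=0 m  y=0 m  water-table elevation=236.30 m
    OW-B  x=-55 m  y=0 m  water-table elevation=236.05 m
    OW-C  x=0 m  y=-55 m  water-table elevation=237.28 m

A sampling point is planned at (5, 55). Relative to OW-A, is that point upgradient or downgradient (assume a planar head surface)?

∂h/∂x = (236.05 − 236.30) / (-55 − 0) = +0.004545
∂h/∂y = (237.28 − 236.30) / (-55 − 0) = -0.01782
Head at (5, 55) = 236.30 + (+0.004545)·(5) + (-0.01782)·(55) = 235.34 m.
That is lower than the 236.30 m at OW-A, so the point is downgradient.

downgradient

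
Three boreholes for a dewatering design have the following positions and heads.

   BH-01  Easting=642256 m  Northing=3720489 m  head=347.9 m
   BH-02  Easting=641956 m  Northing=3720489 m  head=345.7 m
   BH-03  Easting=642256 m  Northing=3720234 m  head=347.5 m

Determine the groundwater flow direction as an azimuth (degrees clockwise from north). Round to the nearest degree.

258°

∂h/∂x = (345.7 − 347.9) / (641956 − 642256) = +0.007333
∂h/∂y = (347.5 − 347.9) / (3720234 − 3720489) = +0.001569
Flow direction (−∇h) has components (-0.007333 E, -0.001569 N).
Azimuth = atan2(E, N) = atan2(-0.007333, -0.001569) = 257.9° ≈ 258°.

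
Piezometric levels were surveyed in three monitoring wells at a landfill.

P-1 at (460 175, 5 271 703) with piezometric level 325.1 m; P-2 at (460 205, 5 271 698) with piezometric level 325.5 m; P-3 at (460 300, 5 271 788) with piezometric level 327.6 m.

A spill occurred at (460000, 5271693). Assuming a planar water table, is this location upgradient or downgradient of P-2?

downgradient

With h = a·x + b·y + c and P-1 as origin, the differences give:
  30·a + (-5)·b = +0.4
  125·a + 85·b = +2.5
Eliminate b (×85 and ×(-5), subtract): 3175·a = 46.50 → a = ∂h/∂x = +0.01465
Back-substitute: b = ∂h/∂y = +0.007874.
Head at (460000, 5271693) = 325.1 + (+0.01465)·(-175) + (+0.007874)·(-10) = 322.46 m.
That is lower than the 325.5 m at P-2, so the point is downgradient.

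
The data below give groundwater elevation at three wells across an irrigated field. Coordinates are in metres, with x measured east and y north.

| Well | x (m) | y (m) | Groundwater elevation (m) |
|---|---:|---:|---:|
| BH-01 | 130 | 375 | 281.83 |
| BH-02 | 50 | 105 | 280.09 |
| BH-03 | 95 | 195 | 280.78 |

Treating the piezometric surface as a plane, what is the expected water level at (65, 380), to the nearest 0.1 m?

With h = a·x + b·y + c and BH-01 as origin, the differences give:
  (-80)·a + (-270)·b = -1.74
  (-35)·a + (-180)·b = -1.05
Eliminate b (×(-180) and ×(-270), subtract): 4950·a = 29.700 → a = ∂h/∂x = +0.006000
Back-substitute: b = ∂h/∂y = +0.004667.
h(65, 380) = 281.83 + (+0.006000)·(-65) + (+0.004667)·(5) = 281.83 -0.390 +0.023 = 281.463 m.

281.5 m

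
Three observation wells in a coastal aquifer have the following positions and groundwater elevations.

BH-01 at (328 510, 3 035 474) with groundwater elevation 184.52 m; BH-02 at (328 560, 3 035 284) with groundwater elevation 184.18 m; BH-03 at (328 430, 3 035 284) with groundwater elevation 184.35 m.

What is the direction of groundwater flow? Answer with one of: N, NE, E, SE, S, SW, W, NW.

Differences from BH-01: to BH-02 (Δx, Δy, Δh) = (50, -190, -0.34); to BH-03 = (-80, -190, -0.17).
Determinant of the coordinate differences = 50·(-190) − (-80)·(-190) = -24700.
∂h/∂x = [(-0.34)·(-190) − (-0.17)·(-190)] / -24700 = -0.001308
∂h/∂y = [50·(-0.17) − (-80)·(-0.34)] / -24700 = +0.001445
Flow = −∇h = (+0.001308 east, -0.001445 north), which points southeast.

SE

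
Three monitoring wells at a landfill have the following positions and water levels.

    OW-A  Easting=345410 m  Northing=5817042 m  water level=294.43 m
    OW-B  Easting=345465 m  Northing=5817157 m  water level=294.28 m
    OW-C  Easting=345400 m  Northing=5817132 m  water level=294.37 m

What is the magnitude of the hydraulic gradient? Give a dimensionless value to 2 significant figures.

Differences from OW-A: to OW-B (Δx, Δy, Δh) = (55, 115, -0.15); to OW-C = (-10, 90, -0.06).
Determinant of the coordinate differences = 55·90 − (-10)·115 = 6100.
∂h/∂x = [(-0.15)·90 − (-0.06)·115] / 6100 = -0.001082
∂h/∂y = [55·(-0.06) − (-10)·(-0.15)] / 6100 = -0.0007869
|∇h| = √(-0.001082² + -0.0007869²) = 0.001338

0.0013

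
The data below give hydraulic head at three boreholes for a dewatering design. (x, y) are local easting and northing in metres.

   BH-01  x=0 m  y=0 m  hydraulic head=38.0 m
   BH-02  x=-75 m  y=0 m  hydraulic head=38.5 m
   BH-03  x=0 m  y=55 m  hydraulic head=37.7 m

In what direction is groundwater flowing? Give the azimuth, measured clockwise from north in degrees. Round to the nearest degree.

∂h/∂x = (38.5 − 38.0) / (-75 − 0) = -0.006667
∂h/∂y = (37.7 − 38.0) / (55 − 0) = -0.005455
Flow direction (−∇h) has components (+0.006667 E, +0.005455 N).
Azimuth = atan2(E, N) = atan2(+0.006667, +0.005455) = 50.7° ≈ 051°.

051°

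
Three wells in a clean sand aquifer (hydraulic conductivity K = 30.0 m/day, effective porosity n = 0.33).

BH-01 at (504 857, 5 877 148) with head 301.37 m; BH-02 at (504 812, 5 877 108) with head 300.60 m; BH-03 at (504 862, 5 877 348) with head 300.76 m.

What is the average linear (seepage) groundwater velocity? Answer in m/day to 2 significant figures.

Three-point gradient (reference BH-01): Δ to BH-02 = (-45, -40, -0.77), Δ to BH-03 = (5, 200, -0.61).
∂h/∂x = +0.02027, ∂h/∂y = -0.003557 (det = -8800).
|∇h| = √(0.02027² + -0.003557²) = 0.02058
Seepage velocity v = K·i/n = 30.0 × 0.02058 / 0.33 = 1.871 m/day.

1.9 m/day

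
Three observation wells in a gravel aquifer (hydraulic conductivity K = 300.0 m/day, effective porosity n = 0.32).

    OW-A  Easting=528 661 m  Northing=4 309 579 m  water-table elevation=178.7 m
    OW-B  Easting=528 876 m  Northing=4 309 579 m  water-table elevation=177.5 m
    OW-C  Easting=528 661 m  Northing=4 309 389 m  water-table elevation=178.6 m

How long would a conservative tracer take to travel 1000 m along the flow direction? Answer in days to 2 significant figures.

∂h/∂x = (177.5 − 178.7) / (528876 − 528661) = -0.005581
∂h/∂y = (178.6 − 178.7) / (4309389 − 4309579) = +0.0005263
|∇h| = √(-0.005581² + 0.0005263²) = 0.005606
Seepage velocity v = K·i/n = 300.0 × 0.005606 / 0.32 = 5.256 m/day.
t = 1000 / 5.256 = 190.3 days.

190 days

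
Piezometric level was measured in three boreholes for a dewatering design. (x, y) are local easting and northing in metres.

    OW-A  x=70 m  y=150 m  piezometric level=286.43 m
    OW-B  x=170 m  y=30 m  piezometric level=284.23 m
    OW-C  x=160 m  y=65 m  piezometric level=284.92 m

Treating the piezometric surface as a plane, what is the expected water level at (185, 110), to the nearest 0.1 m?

Three-point gradient (reference OW-A): Δ to OW-B = (100, -120, -2.20), Δ to OW-C = (90, -85, -1.51).
∂h/∂x = +0.002522, ∂h/∂y = +0.02043 (det = 2300).
h(185, 110) = 286.43 + (+0.002522)·(115) + (+0.02043)·(-40) = 286.43 +0.290 -0.817 = 285.903 m.

285.9 m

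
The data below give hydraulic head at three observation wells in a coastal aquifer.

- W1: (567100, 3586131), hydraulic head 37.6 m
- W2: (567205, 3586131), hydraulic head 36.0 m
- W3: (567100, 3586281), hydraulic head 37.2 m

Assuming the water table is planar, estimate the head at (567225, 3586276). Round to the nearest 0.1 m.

35.3 m

∂h/∂x = (36.0 − 37.6) / (567205 − 567100) = -0.01524
∂h/∂y = (37.2 − 37.6) / (3586281 − 3586131) = -0.002667
h(567225, 3586276) = 37.6 + (-0.01524)·(125) + (-0.002667)·(145) = 37.6 -1.905 -0.387 = 35.309 m.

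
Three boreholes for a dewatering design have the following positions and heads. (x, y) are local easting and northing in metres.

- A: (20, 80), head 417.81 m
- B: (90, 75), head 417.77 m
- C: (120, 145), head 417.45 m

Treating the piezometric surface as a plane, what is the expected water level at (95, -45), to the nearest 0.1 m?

418.3 m

Three-point gradient (reference A): Δ to B = (70, -5, -0.04), Δ to C = (100, 65, -0.36).
∂h/∂x = -0.0008713, ∂h/∂y = -0.004198 (det = 5050).
h(95, -45) = 417.81 + (-0.0008713)·(75) + (-0.004198)·(-125) = 417.81 -0.065 +0.525 = 418.269 m.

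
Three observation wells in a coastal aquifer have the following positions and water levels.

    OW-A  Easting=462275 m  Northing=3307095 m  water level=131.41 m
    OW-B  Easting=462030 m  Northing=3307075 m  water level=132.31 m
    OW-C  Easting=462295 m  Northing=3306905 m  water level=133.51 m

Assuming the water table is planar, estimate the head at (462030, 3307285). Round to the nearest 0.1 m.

Differences from OW-A: to OW-B (Δx, Δy, Δh) = (-245, -20, +0.90); to OW-C = (20, -190, +2.10).
Solve a·Δx + b·Δy = Δh: det = (-245)·(-190) − 20·(-20) = 46950.
∂h/∂x = [(+0.90)·(-190) − (+2.10)·(-20)] / 46950 = -0.002748
∂h/∂y = [(-245)·(+2.10) − 20·(+0.90)] / 46950 = -0.01134
h(462030, 3307285) = 131.41 + (-0.002748)·(-245) + (-0.01134)·(190) = 131.41 +0.673 -2.155 = 129.928 m.

129.9 m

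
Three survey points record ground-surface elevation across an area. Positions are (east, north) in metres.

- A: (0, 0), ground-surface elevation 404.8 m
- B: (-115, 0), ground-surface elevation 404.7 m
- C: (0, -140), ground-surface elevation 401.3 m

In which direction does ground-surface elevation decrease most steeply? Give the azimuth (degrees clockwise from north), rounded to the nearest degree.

∂z/∂x = (404.7 − 404.8) / (-115 − 0) = +0.0008696
∂z/∂y = (401.3 − 404.8) / (-140 − 0) = +0.02500
Steepest decrease is along −∇f: components (-0.0008696 E, -0.02500 N).
Azimuth = atan2(-0.0008696, -0.02500) = 182.0° ≈ 182°.

182°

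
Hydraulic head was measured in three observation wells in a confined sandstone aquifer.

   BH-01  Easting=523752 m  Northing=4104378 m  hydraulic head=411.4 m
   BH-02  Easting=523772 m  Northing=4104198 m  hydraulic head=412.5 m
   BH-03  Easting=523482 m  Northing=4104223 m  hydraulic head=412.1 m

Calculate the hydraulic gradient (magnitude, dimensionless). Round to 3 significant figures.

Differences from BH-01: to BH-02 (Δx, Δy, Δh) = (20, -180, +1.1); to BH-03 = (-270, -155, +0.7).
Determinant of the coordinate differences = 20·(-155) − (-270)·(-180) = -51700.
∂h/∂x = [(+1.1)·(-155) − (+0.7)·(-180)] / -51700 = +0.0008607
∂h/∂y = [20·(+0.7) − (-270)·(+1.1)] / -51700 = -0.006015
|∇h| = √(0.0008607² + -0.006015²) = 0.006076

0.00608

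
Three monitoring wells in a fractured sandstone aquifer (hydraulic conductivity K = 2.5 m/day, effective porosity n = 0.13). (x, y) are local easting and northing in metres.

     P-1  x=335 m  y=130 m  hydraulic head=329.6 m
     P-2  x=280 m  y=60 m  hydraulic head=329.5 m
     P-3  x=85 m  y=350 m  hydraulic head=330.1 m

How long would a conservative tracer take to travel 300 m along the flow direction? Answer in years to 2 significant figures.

With h = a·x + b·y + c and P-1 as origin, the differences give:
  (-55)·a + (-70)·b = -0.1
  (-250)·a + 220·b = +0.5
Eliminate b (×220 and ×(-70), subtract): -29600·a = 13.00 → a = ∂h/∂x = -0.0004392
Back-substitute: b = ∂h/∂y = +0.001774.
|∇h| = √(-0.0004392² + 0.001774²) = 0.001828
Seepage velocity v = K·i/n = 2.5 × 0.001828 / 0.13 = 0.03515 m/day.
t = 300 / 0.03515 = 8535 days = 23.4 years.

23 years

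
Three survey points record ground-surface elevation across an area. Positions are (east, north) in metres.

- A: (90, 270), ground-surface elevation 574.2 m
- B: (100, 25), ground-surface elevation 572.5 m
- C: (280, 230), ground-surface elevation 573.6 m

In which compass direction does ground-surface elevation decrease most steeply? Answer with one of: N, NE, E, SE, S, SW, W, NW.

Three-point gradient (reference A): Δ to B = (10, -245, -1.7), Δ to C = (190, -40, -0.6).
∂z/∂x = -0.001712, ∂z/∂y = +0.006869 (det = 46150).
Steepest decrease is along −∇f = (+0.001712 E, -0.006869 N) → south.

S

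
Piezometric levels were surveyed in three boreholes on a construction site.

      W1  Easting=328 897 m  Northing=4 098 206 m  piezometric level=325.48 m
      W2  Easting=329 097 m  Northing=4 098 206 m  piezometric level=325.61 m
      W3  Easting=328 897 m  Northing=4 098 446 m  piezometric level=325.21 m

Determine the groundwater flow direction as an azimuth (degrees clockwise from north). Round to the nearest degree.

∂h/∂x = (325.61 − 325.48) / (329097 − 328897) = +0.0006500
∂h/∂y = (325.21 − 325.48) / (4098446 − 4098206) = -0.001125
Flow direction (−∇h) has components (-0.0006500 E, +0.001125 N).
Azimuth = atan2(E, N) = atan2(-0.0006500, +0.001125) = 330.0° ≈ 330°.

330°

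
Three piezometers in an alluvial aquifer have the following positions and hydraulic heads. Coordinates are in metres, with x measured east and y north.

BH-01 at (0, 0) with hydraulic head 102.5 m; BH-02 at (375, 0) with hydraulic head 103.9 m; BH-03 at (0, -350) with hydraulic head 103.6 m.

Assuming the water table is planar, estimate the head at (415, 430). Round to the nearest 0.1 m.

102.7 m

∂h/∂x = (103.9 − 102.5) / (375 − 0) = +0.003733
∂h/∂y = (103.6 − 102.5) / (-350 − 0) = -0.003143
h(415, 430) = 102.5 + (+0.003733)·(415) + (-0.003143)·(430) = 102.5 +1.549 -1.351 = 102.698 m.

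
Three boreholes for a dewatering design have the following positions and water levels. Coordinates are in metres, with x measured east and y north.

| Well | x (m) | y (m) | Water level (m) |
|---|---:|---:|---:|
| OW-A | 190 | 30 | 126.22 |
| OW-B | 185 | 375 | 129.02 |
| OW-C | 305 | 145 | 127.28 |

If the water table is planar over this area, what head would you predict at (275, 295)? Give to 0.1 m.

128.5 m

Differences from OW-A: to OW-B (Δx, Δy, Δh) = (-5, 345, +2.80); to OW-C = (115, 115, +1.06).
Solve a·Δx + b·Δy = Δh: det = (-5)·115 − 115·345 = -40250.
∂h/∂x = [(+2.80)·115 − (+1.06)·345] / -40250 = +0.001086
∂h/∂y = [(-5)·(+1.06) − 115·(+2.80)] / -40250 = +0.008132
h(275, 295) = 126.22 + (+0.001086)·(85) + (+0.008132)·(265) = 126.22 +0.092 +2.155 = 128.467 m.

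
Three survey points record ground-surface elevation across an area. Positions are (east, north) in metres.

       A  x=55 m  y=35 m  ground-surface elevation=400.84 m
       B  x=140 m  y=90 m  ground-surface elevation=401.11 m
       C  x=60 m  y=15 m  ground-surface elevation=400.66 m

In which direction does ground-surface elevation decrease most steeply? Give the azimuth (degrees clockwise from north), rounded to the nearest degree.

Differences from A: to B (Δx, Δy, Δh) = (85, 55, +0.27); to C = (5, -20, -0.18).
Determinant of the coordinate differences = 85·(-20) − 5·55 = -1975.
∂z/∂x = [(+0.27)·(-20) − (-0.18)·55] / -1975 = -0.002278
∂z/∂y = [85·(-0.18) − 5·(+0.27)] / -1975 = +0.008430
Steepest decrease is along −∇f: components (+0.002278 E, -0.008430 N).
Azimuth = atan2(+0.002278, -0.008430) = 164.9° ≈ 165°.

165°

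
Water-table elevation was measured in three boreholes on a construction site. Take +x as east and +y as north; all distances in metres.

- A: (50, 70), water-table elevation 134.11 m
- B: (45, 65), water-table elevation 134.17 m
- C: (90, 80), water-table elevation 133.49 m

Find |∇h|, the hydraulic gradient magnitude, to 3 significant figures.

With h = a·x + b·y + c and A as origin, the differences give:
  (-5)·a + (-5)·b = +0.06
  40·a + 10·b = -0.62
Eliminate b (×10 and ×(-5), subtract): 150·a = -2.500 → a = ∂h/∂x = -0.01667
Back-substitute: b = ∂h/∂y = +0.004667.
|∇h| = √(-0.01667² + 0.004667²) = 0.01731

0.0173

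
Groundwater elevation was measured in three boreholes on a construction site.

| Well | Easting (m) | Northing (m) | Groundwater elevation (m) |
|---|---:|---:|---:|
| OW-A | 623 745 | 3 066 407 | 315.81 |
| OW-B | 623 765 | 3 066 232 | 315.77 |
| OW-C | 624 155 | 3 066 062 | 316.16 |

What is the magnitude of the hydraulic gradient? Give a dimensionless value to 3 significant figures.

With h = a·x + b·y + c and OW-A as origin, the differences give:
  20·a + (-175)·b = -0.04
  410·a + (-345)·b = +0.35
Eliminate b (×(-345) and ×(-175), subtract): 64850·a = 75.050 → a = ∂h/∂x = +0.001157
Back-substitute: b = ∂h/∂y = +0.0003608.
|∇h| = √(0.001157² + 0.0003608²) = 0.001212

0.00121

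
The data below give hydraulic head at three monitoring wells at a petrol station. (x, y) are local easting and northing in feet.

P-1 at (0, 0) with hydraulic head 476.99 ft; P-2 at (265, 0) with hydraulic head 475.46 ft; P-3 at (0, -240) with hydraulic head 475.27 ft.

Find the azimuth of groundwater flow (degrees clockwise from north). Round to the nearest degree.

∂h/∂x = (475.46 − 476.99) / (265 − 0) = -0.005774
∂h/∂y = (475.27 − 476.99) / (-240 − 0) = +0.007167
Flow direction (−∇h) has components (+0.005774 E, -0.007167 N).
Azimuth = atan2(E, N) = atan2(+0.005774, -0.007167) = 141.1° ≈ 141°.

141°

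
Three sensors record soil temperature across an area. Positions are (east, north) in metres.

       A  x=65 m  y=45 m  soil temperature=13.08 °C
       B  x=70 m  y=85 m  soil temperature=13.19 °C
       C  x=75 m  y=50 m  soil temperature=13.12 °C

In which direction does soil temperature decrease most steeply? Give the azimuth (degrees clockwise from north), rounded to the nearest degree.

With T = a·x + b·y + c and A as origin, the differences give:
  5·a + 40·b = +0.11
  10·a + 5·b = +0.04
Eliminate b (×5 and ×40, subtract): -375·a = -1.050 → a = ∂T/∂x = +0.002800
Back-substitute: b = ∂T/∂y = +0.002400.
Steepest decrease is along −∇f: components (-0.002800 E, -0.002400 N).
Azimuth = atan2(-0.002800, -0.002400) = 229.4° ≈ 229°.

229°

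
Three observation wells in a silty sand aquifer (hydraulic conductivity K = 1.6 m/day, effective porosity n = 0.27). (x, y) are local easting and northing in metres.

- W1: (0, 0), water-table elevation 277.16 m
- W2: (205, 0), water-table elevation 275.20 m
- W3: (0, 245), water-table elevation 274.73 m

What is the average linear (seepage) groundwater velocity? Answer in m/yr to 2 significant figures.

∂h/∂x = (275.20 − 277.16) / (205 − 0) = -0.009561
∂h/∂y = (274.73 − 277.16) / (245 − 0) = -0.009918
|∇h| = √(-0.009561² + -0.009918²) = 0.01378
Seepage velocity v = K·i/n = 1.6 × 0.01378 / 0.27 = 0.08166 m/day = 29.83 m/yr.

30 m/yr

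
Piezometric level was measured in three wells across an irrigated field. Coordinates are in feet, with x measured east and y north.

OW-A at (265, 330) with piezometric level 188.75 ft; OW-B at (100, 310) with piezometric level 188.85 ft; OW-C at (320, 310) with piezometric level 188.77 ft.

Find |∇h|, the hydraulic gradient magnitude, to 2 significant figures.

0.0020

Three-point gradient (reference OW-A): Δ to OW-B = (-165, -20, +0.10), Δ to OW-C = (55, -20, +0.02).
∂h/∂x = -0.0003636, ∂h/∂y = -0.002000 (det = 4400).
|∇h| = √(-0.0003636² + -0.002000²) = 0.002033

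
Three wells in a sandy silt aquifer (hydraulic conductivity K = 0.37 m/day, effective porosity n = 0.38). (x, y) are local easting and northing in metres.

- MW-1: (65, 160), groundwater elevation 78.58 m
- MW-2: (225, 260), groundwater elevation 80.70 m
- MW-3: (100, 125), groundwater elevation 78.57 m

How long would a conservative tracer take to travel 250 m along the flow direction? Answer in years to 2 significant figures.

61 years

Differences from MW-1: to MW-2 (Δx, Δy, Δh) = (160, 100, +2.12); to MW-3 = (35, -35, -0.01).
Determinant of the coordinate differences = 160·(-35) − 35·100 = -9100.
∂h/∂x = [(+2.12)·(-35) − (-0.01)·100] / -9100 = +0.008044
∂h/∂y = [160·(-0.01) − 35·(+2.12)] / -9100 = +0.008330
|∇h| = √(0.008044² + 0.008330²) = 0.01158
Seepage velocity v = K·i/n = 0.37 × 0.01158 / 0.38 = 0.01128 m/day.
t = 250 / 0.01128 = 2.216e+04 days = 60.7 years.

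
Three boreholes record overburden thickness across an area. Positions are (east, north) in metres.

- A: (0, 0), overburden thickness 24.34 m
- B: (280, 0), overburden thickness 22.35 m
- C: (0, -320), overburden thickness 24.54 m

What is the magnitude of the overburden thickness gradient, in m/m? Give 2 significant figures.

∂d/∂x = (22.35 − 24.34) / (280 − 0) = -0.007107
∂d/∂y = (24.54 − 24.34) / (-320 − 0) = -0.0006250
|∇f| = √(-0.007107² + -0.0006250²) = 0.007134 m/m

0.0071 m/m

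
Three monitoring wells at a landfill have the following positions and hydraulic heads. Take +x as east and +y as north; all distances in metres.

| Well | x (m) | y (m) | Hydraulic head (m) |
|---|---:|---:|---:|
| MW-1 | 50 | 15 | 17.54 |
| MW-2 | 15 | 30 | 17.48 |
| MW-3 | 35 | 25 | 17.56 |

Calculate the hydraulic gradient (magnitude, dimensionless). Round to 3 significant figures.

Three-point gradient (reference MW-1): Δ to MW-2 = (-35, 15, -0.06), Δ to MW-3 = (-15, 10, +0.02).
∂h/∂x = +0.007200, ∂h/∂y = +0.01280 (det = -125).
|∇h| = √(0.007200² + 0.01280²) = 0.01469

0.0147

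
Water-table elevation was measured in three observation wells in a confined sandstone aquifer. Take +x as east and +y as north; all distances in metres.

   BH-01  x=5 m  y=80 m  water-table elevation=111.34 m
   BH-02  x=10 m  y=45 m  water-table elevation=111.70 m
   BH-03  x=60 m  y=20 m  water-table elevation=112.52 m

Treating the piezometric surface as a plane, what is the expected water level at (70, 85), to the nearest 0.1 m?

Taking BH-01 as reference: BH-02−BH-01 = (5, -35, +0.36); BH-03−BH-01 = (55, -60, +1.18).
Determinant of the coordinate differences = 5·(-60) − 55·(-35) = 1625.
∂h/∂x = [(+0.36)·(-60) − (+1.18)·(-35)] / 1625 = +0.01212
∂h/∂y = [5·(+1.18) − 55·(+0.36)] / 1625 = -0.008554
h(70, 85) = 111.34 + (+0.01212)·(65) + (-0.008554)·(5) = 111.34 +0.788 -0.043 = 112.085 m.

112.1 m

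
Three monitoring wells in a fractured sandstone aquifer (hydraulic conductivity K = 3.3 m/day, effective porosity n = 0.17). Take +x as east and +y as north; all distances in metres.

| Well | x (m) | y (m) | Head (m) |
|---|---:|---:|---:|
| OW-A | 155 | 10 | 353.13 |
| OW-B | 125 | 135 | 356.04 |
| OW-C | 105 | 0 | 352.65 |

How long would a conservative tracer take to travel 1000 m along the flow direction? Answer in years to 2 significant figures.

Differences from OW-A: to OW-B (Δx, Δy, Δh) = (-30, 125, +2.91); to OW-C = (-50, -10, -0.48).
Solve a·Δx + b·Δy = Δh: det = (-30)·(-10) − (-50)·125 = 6550.
∂h/∂x = [(+2.91)·(-10) − (-0.48)·125] / 6550 = +0.004718
∂h/∂y = [(-30)·(-0.48) − (-50)·(+2.91)] / 6550 = +0.02441
|∇h| = √(0.004718² + 0.02441²) = 0.02486
Seepage velocity v = K·i/n = 3.3 × 0.02486 / 0.17 = 0.4826 m/day.
t = 1000 / 0.4826 = 2072 days = 5.67 years.

5.7 years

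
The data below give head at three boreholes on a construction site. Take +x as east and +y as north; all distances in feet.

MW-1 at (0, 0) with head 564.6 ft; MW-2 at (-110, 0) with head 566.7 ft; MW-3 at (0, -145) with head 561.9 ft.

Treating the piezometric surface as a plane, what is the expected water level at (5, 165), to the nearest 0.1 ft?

567.6 ft

∂h/∂x = (566.7 − 564.6) / (-110 − 0) = -0.01909
∂h/∂y = (561.9 − 564.6) / (-145 − 0) = +0.01862
h(5, 165) = 564.6 + (-0.01909)·(5) + (+0.01862)·(165) = 564.6 -0.095 +3.072 = 567.577 ft.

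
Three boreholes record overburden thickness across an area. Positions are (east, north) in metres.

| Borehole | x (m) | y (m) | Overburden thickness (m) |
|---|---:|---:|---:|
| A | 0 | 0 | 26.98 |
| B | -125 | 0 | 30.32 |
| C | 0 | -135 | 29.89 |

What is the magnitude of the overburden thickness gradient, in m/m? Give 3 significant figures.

∂d/∂x = (30.32 − 26.98) / (-125 − 0) = -0.02672
∂d/∂y = (29.89 − 26.98) / (-135 − 0) = -0.02156
|∇f| = √(-0.02672² + -0.02156²) = 0.03433 m/m

0.0343 m/m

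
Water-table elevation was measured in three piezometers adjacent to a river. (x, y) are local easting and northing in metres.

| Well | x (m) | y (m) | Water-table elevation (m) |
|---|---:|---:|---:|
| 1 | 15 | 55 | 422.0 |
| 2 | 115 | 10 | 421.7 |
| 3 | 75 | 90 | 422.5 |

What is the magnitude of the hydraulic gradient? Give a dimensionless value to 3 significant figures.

0.0111

Differences from 1: to 2 (Δx, Δy, Δh) = (100, -45, -0.3); to 3 = (60, 35, +0.5).
Solve a·Δx + b·Δy = Δh: det = 100·35 − 60·(-45) = 6200.
∂h/∂x = [(-0.3)·35 − (+0.5)·(-45)] / 6200 = +0.001935
∂h/∂y = [100·(+0.5) − 60·(-0.3)] / 6200 = +0.01097
|∇h| = √(0.001935² + 0.01097²) = 0.01114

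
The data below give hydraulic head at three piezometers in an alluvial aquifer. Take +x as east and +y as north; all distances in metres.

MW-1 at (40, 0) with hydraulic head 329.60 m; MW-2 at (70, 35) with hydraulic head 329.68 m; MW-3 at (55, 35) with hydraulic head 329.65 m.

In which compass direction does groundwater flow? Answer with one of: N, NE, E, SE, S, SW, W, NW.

Differences from MW-1: to MW-2 (Δx, Δy, Δh) = (30, 35, +0.08); to MW-3 = (15, 35, +0.05).
Determinant of the coordinate differences = 30·35 − 15·35 = 525.
∂h/∂x = [(+0.08)·35 − (+0.05)·35] / 525 = +0.002000
∂h/∂y = [30·(+0.05) − 15·(+0.08)] / 525 = +0.0005714
Flow = −∇h = (-0.002000 east, -0.0005714 north), which points west.

W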